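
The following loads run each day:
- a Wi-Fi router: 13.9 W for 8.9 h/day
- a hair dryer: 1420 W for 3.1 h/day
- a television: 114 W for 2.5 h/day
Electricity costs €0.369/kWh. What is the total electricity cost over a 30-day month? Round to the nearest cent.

Wi-Fi router: 13.9 W × 8.9 h × 30 d = 3,711 Wh = 3.711 kWh
hair dryer: 1420 W × 3.1 h × 30 d = 132,060 Wh = 132.1 kWh
television: 114 W × 2.5 h × 30 d = 8,550 Wh = 8.55 kWh
Total energy = 3.711 + 132.1 + 8.55 = 144.3 kWh
Cost = 144.3 kWh × €0.369 = €53.25

€53.25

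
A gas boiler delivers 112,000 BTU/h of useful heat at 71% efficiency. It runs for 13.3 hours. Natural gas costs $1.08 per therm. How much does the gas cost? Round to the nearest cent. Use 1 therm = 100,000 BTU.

Heat delivered = 112,000 BTU/h × 13.3 h = 1,489,600 BTU
Gas input = 1,489,600 / 0.71 = 2,098,028 BTU
= 2,098,028 / 100,000 = 20.98 therm
Cost = 20.98 × $1.08/therm = $22.66

$22.66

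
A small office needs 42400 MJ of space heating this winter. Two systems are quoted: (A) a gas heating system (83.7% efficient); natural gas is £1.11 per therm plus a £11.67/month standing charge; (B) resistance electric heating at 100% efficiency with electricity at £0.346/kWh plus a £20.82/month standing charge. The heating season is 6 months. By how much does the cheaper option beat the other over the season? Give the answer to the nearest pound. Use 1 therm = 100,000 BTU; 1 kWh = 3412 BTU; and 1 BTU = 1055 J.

Heat load = 42400 MJ = 42,400,000,000 J / 1055 = 40,189,573 BTU
Gas: input = 40,189,573 / 0.837 = 48,016,217 BTU = 480.2 therm → 480.2 × £1.11 = £532.98; + 6 × £11.67 standing = £603.00
Electric: 40,189,573 BTU / 3412 = 11,780 kWh → × £0.346 = £4,075.50; + 6 × £20.82 standing = £4,200.42
Difference = |£603.00 − £4,200.42| = £3,597.42 ≈ £3597

£3597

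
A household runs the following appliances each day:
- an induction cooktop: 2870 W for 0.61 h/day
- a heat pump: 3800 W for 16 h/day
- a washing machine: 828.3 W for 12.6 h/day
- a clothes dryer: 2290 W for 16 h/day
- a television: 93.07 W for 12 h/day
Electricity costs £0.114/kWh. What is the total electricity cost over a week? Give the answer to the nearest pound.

induction cooktop: 2870 W × 0.61 h × 7 d = 12,255 Wh = 12.25 kWh
heat pump: 3800 W × 16 h × 7 d = 425,600 Wh = 425.6 kWh
washing machine: 828.3 W × 12.6 h × 7 d = 73,056 Wh = 73.06 kWh
clothes dryer: 2290 W × 16 h × 7 d = 256,480 Wh = 256.5 kWh
television: 93.07 W × 12 h × 7 d = 7,818 Wh = 7.818 kWh
Total energy = 12.25 + 425.6 + 73.06 + 256.5 + 7.818 = 775.2 kWh
Cost = 775.2 kWh × £0.114 = £88.37 ≈ £88

£88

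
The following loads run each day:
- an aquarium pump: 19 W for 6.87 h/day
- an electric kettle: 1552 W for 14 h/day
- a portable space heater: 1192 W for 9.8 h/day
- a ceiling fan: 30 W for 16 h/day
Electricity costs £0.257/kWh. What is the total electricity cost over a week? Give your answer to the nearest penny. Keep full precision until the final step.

aquarium pump: 19 W × 6.87 h × 7 d = 914 Wh = 0.9137 kWh
electric kettle: 1552 W × 14 h × 7 d = 152,096 Wh = 152.1 kWh
portable space heater: 1192 W × 9.8 h × 7 d = 81,771 Wh = 81.77 kWh
ceiling fan: 30 W × 16 h × 7 d = 3,360 Wh = 3.36 kWh
Total energy = 0.9137 + 152.1 + 81.77 + 3.36 = 238.1 kWh
Cost = 238.1 kWh × £0.257 = £61.20

£61.20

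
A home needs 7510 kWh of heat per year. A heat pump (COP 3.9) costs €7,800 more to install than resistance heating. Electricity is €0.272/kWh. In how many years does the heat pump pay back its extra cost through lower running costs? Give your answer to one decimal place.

5.1 years

Resistance: 7510 kWh × €0.272 = €2,042.72/yr
Heat pump: 7510 / 3.9 = 1926 kWh in → × €0.272 = €523.77/yr
Annual savings = €1,518.95
Payback = €7,800 / €1,518.95 = 5.14 years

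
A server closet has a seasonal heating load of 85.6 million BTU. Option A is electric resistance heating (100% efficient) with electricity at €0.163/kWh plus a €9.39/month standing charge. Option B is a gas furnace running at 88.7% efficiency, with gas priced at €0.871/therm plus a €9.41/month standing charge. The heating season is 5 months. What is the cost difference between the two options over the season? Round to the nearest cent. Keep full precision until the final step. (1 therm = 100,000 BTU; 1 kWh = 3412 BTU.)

Heat load = 85.6 × 10⁶ BTU = 85,600,000 BTU
Gas: input = 85,600,000 / 0.887 = 96,505,073 BTU = 965.1 therm → 965.1 × €0.871 = €840.56; + 5 × €9.41 standing = €887.61
Electric: 85,600,000 BTU / 3412 = 25,090 kWh → × €0.163 = €4,089.33; + 5 × €9.39 standing = €4,136.28
Difference = |€887.61 − €4,136.28| = €3,248.67

€3248.67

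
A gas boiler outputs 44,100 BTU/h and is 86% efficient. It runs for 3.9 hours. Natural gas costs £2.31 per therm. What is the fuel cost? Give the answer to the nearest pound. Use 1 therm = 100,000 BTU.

£5

Heat delivered = 44,100 BTU/h × 3.9 h = 171,990 BTU
Gas input = 171,990 / 0.86 = 199,988 BTU
= 199,988 / 100,000 = 2 therm
Cost = 2 × £2.31/therm = £4.62 ≈ £5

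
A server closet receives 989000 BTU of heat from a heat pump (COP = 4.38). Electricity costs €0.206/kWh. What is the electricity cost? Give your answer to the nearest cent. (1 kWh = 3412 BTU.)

Heat delivered = 989,000 BTU / 3412 = 289.9 kWh
Electrical input = 289.9 kWh / 4.38 = 66.18 kWh
Cost = 66.18 × €0.206/kWh = €13.63

€13.63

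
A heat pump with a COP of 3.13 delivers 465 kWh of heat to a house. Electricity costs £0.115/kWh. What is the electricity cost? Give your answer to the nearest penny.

£17.08

Electrical input = 465 kWh / 3.13 = 148.6 kWh
Cost = 148.6 × £0.115/kWh = £17.08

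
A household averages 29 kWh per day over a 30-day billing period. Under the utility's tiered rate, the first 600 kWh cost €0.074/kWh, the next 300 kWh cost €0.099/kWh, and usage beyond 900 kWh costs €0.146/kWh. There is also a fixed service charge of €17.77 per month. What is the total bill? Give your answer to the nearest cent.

Usage = 29 kWh/day × 30 days = 870 kWh
First 600 kWh × €0.074 = €44.40
Next 270 kWh × €0.099 = €26.73
Remaining tier: 0 kWh (not reached)
Energy charge = €71.13; + service €17.77 = €88.90

€88.90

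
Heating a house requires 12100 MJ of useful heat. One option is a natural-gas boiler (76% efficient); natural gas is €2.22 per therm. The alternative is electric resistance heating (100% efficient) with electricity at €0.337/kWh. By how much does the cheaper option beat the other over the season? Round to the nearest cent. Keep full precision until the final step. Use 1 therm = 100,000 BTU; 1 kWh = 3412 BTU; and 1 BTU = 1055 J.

€797.78

Heat load = 12100 MJ = 12,100,000,000 J / 1055 = 11,469,194 BTU
Gas: input = 11,469,194 / 0.76 = 15,091,045 BTU = 150.9 therm → 150.9 × €2.22 = €335.02
Electric: 11,469,194 BTU / 3412 = 3,361 kWh → × €0.337 = €1,132.80
Difference = |€335.02 − €1,132.80| = €797.78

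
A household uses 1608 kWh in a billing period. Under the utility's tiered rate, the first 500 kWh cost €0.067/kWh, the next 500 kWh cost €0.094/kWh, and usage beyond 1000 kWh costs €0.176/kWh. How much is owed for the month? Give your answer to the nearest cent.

€187.51

First 500 kWh × €0.067 = €33.50
Next 500 kWh × €0.094 = €47.00
Remaining 608 kWh × €0.176 = €107.01
Total = €187.51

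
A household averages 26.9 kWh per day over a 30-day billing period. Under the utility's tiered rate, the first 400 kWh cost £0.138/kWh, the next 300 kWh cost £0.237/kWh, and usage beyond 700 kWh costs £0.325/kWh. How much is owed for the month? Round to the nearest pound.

Usage = 26.9 kWh/day × 30 days = 807 kWh
First 400 kWh × £0.138 = £55.20
Next 300 kWh × £0.237 = £71.10
Remaining 107 kWh × £0.325 = £34.77
Total = £161.07 ≈ £161

£161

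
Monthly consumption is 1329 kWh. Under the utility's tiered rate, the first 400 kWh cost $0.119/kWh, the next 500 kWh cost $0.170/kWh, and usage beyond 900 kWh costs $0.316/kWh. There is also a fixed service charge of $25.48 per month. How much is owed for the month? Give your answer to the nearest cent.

$293.64

First 400 kWh × $0.119 = $47.60
Next 500 kWh × $0.170 = $85.00
Remaining 429 kWh × $0.316 = $135.56
Energy charge = $268.16; + service $25.48 = $293.64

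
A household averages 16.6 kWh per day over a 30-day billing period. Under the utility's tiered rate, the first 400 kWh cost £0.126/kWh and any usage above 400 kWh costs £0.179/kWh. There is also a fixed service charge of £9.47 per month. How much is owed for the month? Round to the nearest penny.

£77.41

Usage = 16.6 kWh/day × 30 days = 498 kWh
First 400 kWh × £0.126 = £50.40
Remaining 98 kWh × £0.179 = £17.54
Energy charge = £67.94; + service £9.47 = £77.41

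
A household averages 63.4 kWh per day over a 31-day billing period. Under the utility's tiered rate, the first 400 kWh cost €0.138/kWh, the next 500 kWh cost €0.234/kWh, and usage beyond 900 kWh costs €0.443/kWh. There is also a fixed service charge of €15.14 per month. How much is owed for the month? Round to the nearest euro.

Usage = 63.4 kWh/day × 31 days = 1965.4 kWh
First 400 kWh × €0.138 = €55.20
Next 500 kWh × €0.234 = €117.00
Remaining 1065.4 kWh × €0.443 = €471.97
Energy charge = €644.17; + service €15.14 = €659.31 ≈ €659

€659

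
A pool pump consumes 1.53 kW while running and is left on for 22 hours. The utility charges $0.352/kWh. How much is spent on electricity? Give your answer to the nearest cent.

Energy = 1530 W × 22 h = 33,660 Wh = 33.66 kWh
Cost = 33.66 kWh × $0.352/kWh = $11.85

$11.85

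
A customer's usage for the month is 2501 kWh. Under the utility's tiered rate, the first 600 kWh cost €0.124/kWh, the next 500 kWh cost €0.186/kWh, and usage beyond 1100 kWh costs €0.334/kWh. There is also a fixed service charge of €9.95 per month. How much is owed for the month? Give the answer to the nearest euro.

€645

First 600 kWh × €0.124 = €74.40
Next 500 kWh × €0.186 = €93.00
Remaining 1401 kWh × €0.334 = €467.93
Energy charge = €635.33; + service €9.95 = €645.28 ≈ €645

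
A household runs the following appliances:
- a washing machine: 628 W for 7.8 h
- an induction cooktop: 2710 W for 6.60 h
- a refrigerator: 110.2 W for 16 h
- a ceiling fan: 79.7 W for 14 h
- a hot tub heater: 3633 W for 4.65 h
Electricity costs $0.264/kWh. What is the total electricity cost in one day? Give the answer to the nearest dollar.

washing machine: 628 W × 7.8 h = 4,898 Wh = 4.898 kWh
induction cooktop: 2710 W × 6.60 h = 17,886 Wh = 17.89 kWh
refrigerator: 110.2 W × 16 h = 1,763 Wh = 1.763 kWh
ceiling fan: 79.7 W × 14 h = 1,116 Wh = 1.116 kWh
hot tub heater: 3633 W × 4.65 h = 16,893 Wh = 16.89 kWh
Total energy = 4.898 + 17.89 + 1.763 + 1.116 + 16.89 = 42.56 kWh
Cost = 42.56 kWh × $0.264 = $11.24 ≈ $11

$11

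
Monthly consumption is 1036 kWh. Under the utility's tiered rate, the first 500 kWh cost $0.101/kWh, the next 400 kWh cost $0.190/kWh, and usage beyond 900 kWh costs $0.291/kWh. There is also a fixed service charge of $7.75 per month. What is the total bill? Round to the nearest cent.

$173.83

First 500 kWh × $0.101 = $50.50
Next 400 kWh × $0.190 = $76.00
Remaining 136 kWh × $0.291 = $39.58
Energy charge = $166.08; + service $7.75 = $173.83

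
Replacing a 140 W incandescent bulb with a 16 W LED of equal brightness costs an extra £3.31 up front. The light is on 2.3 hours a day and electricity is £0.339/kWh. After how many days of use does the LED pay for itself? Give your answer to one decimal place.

Power saved = 140 − 16 = 124 W
Daily energy saved = 124 W × 2.3 h = 285.2 Wh = 0.2852 kWh
Daily savings = 0.2852 × £0.339 = £0.0967
Payback = £3.31 / £0.0967 per day = 34.24 days

34.2 days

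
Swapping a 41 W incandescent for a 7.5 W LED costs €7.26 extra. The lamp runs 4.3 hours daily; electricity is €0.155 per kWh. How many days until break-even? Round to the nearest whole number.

Power saved = 41 − 7.5 = 33.5 W
Daily energy saved = 33.5 W × 4.3 h = 144 Wh = 0.14405 kWh
Daily savings = 0.14405 × €0.155 = €0.0223
Payback = €7.26 / €0.0223 per day = 325.2 days

325 days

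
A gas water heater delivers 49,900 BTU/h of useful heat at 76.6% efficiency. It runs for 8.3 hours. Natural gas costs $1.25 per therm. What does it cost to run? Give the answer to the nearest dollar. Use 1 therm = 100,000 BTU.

$7

Heat delivered = 49,900 BTU/h × 8.3 h = 414,170 BTU
Gas input = 414,170 / 0.766 = 540,692 BTU
= 540,692 / 100,000 = 5.407 therm
Cost = 5.407 × $1.25/therm = $6.76 ≈ $7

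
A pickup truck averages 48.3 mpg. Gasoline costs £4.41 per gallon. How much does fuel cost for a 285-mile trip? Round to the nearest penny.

Fuel = 285 mi / 48.3 mpg = 5.901 gal
Cost = 5.901 gal × £4.41/gal = £26.02

£26.02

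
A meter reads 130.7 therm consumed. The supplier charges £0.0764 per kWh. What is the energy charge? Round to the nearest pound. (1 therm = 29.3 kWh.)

£293

130.7 therm × (29.3 kWh/therm) = 3,830 kWh
Cost = 3,830 kWh × £0.0764/kWh = £292.57 ≈ £293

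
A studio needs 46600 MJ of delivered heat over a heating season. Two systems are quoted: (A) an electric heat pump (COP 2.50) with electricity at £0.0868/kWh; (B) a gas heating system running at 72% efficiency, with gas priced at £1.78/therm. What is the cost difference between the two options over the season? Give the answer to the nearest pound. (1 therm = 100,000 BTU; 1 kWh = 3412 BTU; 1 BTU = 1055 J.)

£643

Heat load = 46600 MJ = 46,600,000,000 J / 1055 = 44,170,616 BTU
Gas: input = 44,170,616 / 0.72 = 61,348,078 BTU = 613.5 therm → 613.5 × £1.78 = £1,092.00
Heat pump: 44,170,616 BTU / 3412 = 12,950 kWh heat; / 2.50 = 5,178 kWh in → × £0.0868 = £449.47
Difference = |£1,092.00 − £449.47| = £642.52 ≈ £643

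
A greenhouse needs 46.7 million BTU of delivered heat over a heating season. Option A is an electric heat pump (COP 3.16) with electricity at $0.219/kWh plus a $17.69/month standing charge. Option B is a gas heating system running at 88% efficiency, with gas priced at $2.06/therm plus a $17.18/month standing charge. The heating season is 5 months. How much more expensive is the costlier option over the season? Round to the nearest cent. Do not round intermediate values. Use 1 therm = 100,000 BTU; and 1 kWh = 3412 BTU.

$142.09

Heat load = 46.7 × 10⁶ BTU = 46,700,000 BTU
Gas: input = 46,700,000 / 0.88 = 53,068,182 BTU = 530.7 therm → 530.7 × $2.06 = $1,093.20; + 5 × $17.18 standing = $1,179.10
Heat pump: 46,700,000 BTU / 3412 = 13,690 kWh heat; / 3.16 = 4,331 kWh in → × $0.219 = $948.56; + 5 × $17.69 standing = $1,037.01
Difference = |$1,179.10 − $1,037.01| = $142.09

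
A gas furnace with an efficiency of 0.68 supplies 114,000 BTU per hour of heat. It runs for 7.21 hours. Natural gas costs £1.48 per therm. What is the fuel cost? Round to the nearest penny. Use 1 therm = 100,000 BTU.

Heat delivered = 114,000 BTU/h × 7.21 h = 821,940 BTU
Gas input = 821,940 / 0.68 = 1,208,735 BTU
= 1,208,735 / 100,000 = 12.09 therm
Cost = 12.09 × £1.48/therm = £17.89

£17.89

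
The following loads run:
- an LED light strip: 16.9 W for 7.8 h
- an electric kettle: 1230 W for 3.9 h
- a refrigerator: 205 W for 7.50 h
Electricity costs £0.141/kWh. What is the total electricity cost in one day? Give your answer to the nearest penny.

£0.91

LED light strip: 16.9 W × 7.8 h = 132 Wh = 0.1318 kWh
electric kettle: 1230 W × 3.9 h = 4,797 Wh = 4.797 kWh
refrigerator: 205 W × 7.50 h = 1,538 Wh = 1.538 kWh
Total energy = 0.1318 + 4.797 + 1.538 = 6.466 kWh
Cost = 6.466 kWh × £0.141 = £0.91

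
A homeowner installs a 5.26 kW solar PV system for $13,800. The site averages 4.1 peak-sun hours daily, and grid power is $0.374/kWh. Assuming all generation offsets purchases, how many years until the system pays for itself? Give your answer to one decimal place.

Daily generation = 5.26 kW × 4.1 h = 21.57 kWh
Annual generation = 21.57 × 365 = 7871.6 kWh
Annual savings = 7871.6 × $0.374 = $2,943.97
Payback = $13,800 / $2,943.97 = 4.69 years

4.7 years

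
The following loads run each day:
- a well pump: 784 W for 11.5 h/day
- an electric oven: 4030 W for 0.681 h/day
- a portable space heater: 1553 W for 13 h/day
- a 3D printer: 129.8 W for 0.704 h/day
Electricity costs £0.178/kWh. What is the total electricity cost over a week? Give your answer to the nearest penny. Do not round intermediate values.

£39.92

well pump: 784 W × 11.5 h × 7 d = 63,112 Wh = 63.11 kWh
electric oven: 4030 W × 0.681 h × 7 d = 19,211 Wh = 19.21 kWh
portable space heater: 1553 W × 13 h × 7 d = 141,323 Wh = 141.3 kWh
3D printer: 129.8 W × 0.704 h × 7 d = 640 Wh = 0.6397 kWh
Total energy = 63.11 + 19.21 + 141.3 + 0.6397 = 224.3 kWh
Cost = 224.3 kWh × £0.178 = £39.92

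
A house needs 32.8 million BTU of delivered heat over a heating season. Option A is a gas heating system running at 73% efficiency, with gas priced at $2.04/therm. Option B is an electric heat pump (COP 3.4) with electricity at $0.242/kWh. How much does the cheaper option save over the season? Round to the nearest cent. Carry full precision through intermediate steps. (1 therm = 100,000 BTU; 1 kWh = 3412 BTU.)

$232.37

Heat load = 32.8 × 10⁶ BTU = 32,800,000 BTU
Gas: input = 32,800,000 / 0.73 = 44,931,507 BTU = 449.3 therm → 449.3 × $2.04 = $916.60
Heat pump: 32,800,000 BTU / 3412 = 9,613 kWh heat; / 3.4 = 2,827 kWh in → × $0.242 = $684.23
Difference = |$916.60 − $684.23| = $232.37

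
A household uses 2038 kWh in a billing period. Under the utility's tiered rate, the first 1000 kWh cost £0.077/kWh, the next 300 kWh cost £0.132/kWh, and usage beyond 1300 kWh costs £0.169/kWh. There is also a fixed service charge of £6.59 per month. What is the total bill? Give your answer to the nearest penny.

£247.91

First 1000 kWh × £0.077 = £77.00
Next 300 kWh × £0.132 = £39.60
Remaining 738 kWh × £0.169 = £124.72
Energy charge = £241.32; + service £6.59 = £247.91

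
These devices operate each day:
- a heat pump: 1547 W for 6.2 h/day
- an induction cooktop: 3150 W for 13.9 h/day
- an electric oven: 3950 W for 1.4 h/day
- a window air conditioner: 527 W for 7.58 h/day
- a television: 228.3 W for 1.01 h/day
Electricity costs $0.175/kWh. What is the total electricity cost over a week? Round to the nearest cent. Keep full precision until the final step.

heat pump: 1547 W × 6.2 h × 7 d = 67,140 Wh = 67.14 kWh
induction cooktop: 3150 W × 13.9 h × 7 d = 306,495 Wh = 306.5 kWh
electric oven: 3950 W × 1.4 h × 7 d = 38,710 Wh = 38.71 kWh
window air conditioner: 527 W × 7.58 h × 7 d = 27,963 Wh = 27.96 kWh
television: 228.3 W × 1.01 h × 7 d = 1,614 Wh = 1.614 kWh
Total energy = 67.14 + 306.5 + 38.71 + 27.96 + 1.614 = 441.9 kWh
Cost = 441.9 kWh × $0.175 = $77.34

$77.34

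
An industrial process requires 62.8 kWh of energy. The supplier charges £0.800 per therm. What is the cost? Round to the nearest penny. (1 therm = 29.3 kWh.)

62.8 kWh × (0.03413 therm/kWh) = 2.143 therm
Cost = 2.143 therm × £0.800/therm = £1.71

£1.71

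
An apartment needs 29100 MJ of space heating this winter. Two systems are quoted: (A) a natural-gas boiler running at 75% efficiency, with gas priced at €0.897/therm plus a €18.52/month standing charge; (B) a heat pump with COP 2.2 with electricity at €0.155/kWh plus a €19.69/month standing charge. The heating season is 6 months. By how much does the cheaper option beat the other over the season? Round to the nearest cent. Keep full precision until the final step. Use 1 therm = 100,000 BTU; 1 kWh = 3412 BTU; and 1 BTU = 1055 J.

Heat load = 29100 MJ = 29,100,000,000 J / 1055 = 27,582,938 BTU
Gas: input = 27,582,938 / 0.75 = 36,777,251 BTU = 367.8 therm → 367.8 × €0.897 = €329.89; + 6 × €18.52 standing = €441.01
Heat pump: 27,582,938 BTU / 3412 = 8,084 kWh heat; / 2.2 = 3,675 kWh in → × €0.155 = €569.56; + 6 × €19.69 standing = €687.70
Difference = |€441.01 − €687.70| = €246.69

€246.69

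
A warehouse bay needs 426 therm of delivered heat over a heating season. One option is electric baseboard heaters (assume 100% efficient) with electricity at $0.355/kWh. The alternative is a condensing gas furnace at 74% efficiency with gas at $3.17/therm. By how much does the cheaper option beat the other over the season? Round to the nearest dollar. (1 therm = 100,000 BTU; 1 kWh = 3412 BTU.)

Heat load = 426 therm × 100,000 = 42,600,000 BTU
Gas: input = 42,600,000 / 0.74 = 57,567,568 BTU = 575.7 therm → 575.7 × $3.17 = $1,824.89
Electric: 42,600,000 BTU / 3412 = 12,490 kWh → × $0.355 = $4,432.30
Difference = |$1,824.89 − $4,432.30| = $2,607.41 ≈ $2607

$2607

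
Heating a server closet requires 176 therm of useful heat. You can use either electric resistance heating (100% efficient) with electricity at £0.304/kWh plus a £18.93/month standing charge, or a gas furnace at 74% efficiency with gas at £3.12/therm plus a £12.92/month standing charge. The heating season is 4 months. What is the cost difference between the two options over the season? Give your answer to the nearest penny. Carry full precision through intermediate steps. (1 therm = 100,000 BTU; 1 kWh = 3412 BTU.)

Heat load = 176 therm × 100,000 = 17,600,000 BTU
Gas: input = 17,600,000 / 0.74 = 23,783,784 BTU = 237.8 therm → 237.8 × £3.12 = £742.05; + 4 × £12.92 standing = £793.73
Electric: 17,600,000 BTU / 3412 = 5,158 kWh → × £0.304 = £1,568.11; + 4 × £18.93 standing = £1,643.83
Difference = |£793.73 − £1,643.83| = £850.10

£850.10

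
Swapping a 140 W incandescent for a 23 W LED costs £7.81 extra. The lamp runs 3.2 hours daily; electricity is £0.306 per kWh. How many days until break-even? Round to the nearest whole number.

68 days

Power saved = 140 − 23 = 117 W
Daily energy saved = 117 W × 3.2 h = 374.4 Wh = 0.3744 kWh
Daily savings = 0.3744 × £0.306 = £0.1146
Payback = £7.81 / £0.1146 per day = 68.17 days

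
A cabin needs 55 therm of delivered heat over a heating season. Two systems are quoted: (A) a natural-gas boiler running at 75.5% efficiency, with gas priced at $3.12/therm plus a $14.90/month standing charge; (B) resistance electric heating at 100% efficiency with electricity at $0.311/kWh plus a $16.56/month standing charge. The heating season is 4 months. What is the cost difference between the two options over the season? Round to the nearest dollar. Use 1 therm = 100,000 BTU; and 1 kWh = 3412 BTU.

Heat load = 55 therm × 100,000 = 5,500,000 BTU
Gas: input = 5,500,000 / 0.755 = 7,284,768 BTU = 72.85 therm → 72.85 × $3.12 = $227.28; + 4 × $14.90 standing = $286.88
Electric: 5,500,000 BTU / 3412 = 1,612 kWh → × $0.311 = $501.32; + 4 × $16.56 standing = $567.56
Difference = |$286.88 − $567.56| = $280.67 ≈ $281

$281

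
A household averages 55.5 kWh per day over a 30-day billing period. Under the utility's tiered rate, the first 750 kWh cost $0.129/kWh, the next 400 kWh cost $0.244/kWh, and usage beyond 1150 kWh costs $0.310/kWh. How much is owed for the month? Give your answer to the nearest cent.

Usage = 55.5 kWh/day × 30 days = 1665 kWh
First 750 kWh × $0.129 = $96.75
Next 400 kWh × $0.244 = $97.60
Remaining 515 kWh × $0.310 = $159.65
Total = $354.00

$354.00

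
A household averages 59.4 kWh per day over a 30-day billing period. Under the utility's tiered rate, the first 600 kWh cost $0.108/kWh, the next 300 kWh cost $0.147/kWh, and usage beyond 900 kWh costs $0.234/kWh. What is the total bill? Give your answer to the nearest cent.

$315.29

Usage = 59.4 kWh/day × 30 days = 1782 kWh
First 600 kWh × $0.108 = $64.80
Next 300 kWh × $0.147 = $44.10
Remaining 882 kWh × $0.234 = $206.39
Total = $315.29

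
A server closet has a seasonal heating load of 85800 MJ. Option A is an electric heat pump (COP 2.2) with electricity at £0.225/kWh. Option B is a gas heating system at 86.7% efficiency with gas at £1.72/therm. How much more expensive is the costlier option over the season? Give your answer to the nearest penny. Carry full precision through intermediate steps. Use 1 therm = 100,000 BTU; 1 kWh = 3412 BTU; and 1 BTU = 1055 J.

£824.32

Heat load = 85800 MJ = 85,800,000,000 J / 1055 = 81,327,014 BTU
Gas: input = 81,327,014 / 0.867 = 93,802,785 BTU = 938 therm → 938 × £1.72 = £1,613.41
Heat pump: 81,327,014 BTU / 3412 = 23,840 kWh heat; / 2.2 = 10,830 kWh in → × £0.225 = £2,437.73
Difference = |£1,613.41 − £2,437.73| = £824.32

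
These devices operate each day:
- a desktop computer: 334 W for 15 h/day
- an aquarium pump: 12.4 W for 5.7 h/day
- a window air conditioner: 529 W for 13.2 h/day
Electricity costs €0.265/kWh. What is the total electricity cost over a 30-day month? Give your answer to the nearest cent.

desktop computer: 334 W × 15 h × 30 d = 150,300 Wh = 150.3 kWh
aquarium pump: 12.4 W × 5.7 h × 30 d = 2,120 Wh = 2.12 kWh
window air conditioner: 529 W × 13.2 h × 30 d = 209,484 Wh = 209.5 kWh
Total energy = 150.3 + 2.12 + 209.5 = 361.9 kWh
Cost = 361.9 kWh × €0.265 = €95.90

€95.90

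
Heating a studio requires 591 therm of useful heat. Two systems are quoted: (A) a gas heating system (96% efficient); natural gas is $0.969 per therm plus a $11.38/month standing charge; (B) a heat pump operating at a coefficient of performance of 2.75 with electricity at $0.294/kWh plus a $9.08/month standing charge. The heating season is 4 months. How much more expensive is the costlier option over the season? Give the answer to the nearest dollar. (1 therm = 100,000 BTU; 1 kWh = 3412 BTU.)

$1246

Heat load = 591 therm × 100,000 = 59,100,000 BTU
Gas: input = 59,100,000 / 0.96 = 61,562,500 BTU = 615.6 therm → 615.6 × $0.969 = $596.54; + 4 × $11.38 standing = $642.06
Heat pump: 59,100,000 BTU / 3412 = 17,320 kWh heat; / 2.75 = 6,299 kWh in → × $0.294 = $1,851.80; + 4 × $9.08 standing = $1,888.12
Difference = |$642.06 − $1,888.12| = $1,246.06 ≈ $1246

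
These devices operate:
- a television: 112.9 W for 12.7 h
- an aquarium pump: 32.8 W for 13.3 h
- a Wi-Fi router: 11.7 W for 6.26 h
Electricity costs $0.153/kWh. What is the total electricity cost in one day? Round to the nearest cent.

television: 112.9 W × 12.7 h = 1,434 Wh = 1.434 kWh
aquarium pump: 32.8 W × 13.3 h = 436 Wh = 0.4362 kWh
Wi-Fi router: 11.7 W × 6.26 h = 73 Wh = 0.07324 kWh
Total energy = 1.434 + 0.4362 + 0.07324 = 1.943 kWh
Cost = 1.943 kWh × $0.153 = $0.30

$0.30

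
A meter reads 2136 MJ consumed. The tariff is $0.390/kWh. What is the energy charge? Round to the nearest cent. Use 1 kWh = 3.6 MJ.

$231.40

2136 MJ × (0.27778 kWh/MJ) = 593.3 kWh
Cost = 593.3 kWh × $0.390/kWh = $231.40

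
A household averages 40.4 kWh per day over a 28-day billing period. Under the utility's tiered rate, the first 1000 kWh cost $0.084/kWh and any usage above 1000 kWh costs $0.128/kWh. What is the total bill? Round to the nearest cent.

Usage = 40.4 kWh/day × 28 days = 1131.2 kWh
First 1000 kWh × $0.084 = $84.00
Remaining 131.2 kWh × $0.128 = $16.79
Total = $100.79

$100.79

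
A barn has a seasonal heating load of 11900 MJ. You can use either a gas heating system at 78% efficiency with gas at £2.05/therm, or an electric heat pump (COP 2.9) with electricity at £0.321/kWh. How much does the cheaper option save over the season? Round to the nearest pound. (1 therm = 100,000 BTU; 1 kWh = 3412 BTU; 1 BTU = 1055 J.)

£69

Heat load = 11900 MJ = 11,900,000,000 J / 1055 = 11,279,621 BTU
Gas: input = 11,279,621 / 0.78 = 14,461,052 BTU = 144.6 therm → 144.6 × £2.05 = £296.45
Heat pump: 11,279,621 BTU / 3412 = 3,306 kWh heat; / 2.9 = 1,140 kWh in → × £0.321 = £365.93
Difference = |£296.45 − £365.93| = £69.47 ≈ £69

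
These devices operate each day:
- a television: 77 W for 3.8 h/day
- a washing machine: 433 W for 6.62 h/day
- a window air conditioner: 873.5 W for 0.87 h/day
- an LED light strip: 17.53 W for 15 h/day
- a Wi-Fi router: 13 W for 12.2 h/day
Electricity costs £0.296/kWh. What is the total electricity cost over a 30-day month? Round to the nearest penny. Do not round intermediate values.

£38.54

television: 77 W × 3.8 h × 30 d = 8,778 Wh = 8.778 kWh
washing machine: 433 W × 6.62 h × 30 d = 85,994 Wh = 85.99 kWh
window air conditioner: 873.5 W × 0.87 h × 30 d = 22,798 Wh = 22.8 kWh
LED light strip: 17.53 W × 15 h × 30 d = 7,889 Wh = 7.889 kWh
Wi-Fi router: 13 W × 12.2 h × 30 d = 4,758 Wh = 4.758 kWh
Total energy = 8.778 + 85.99 + 22.8 + 7.889 + 4.758 = 130.2 kWh
Cost = 130.2 kWh × £0.296 = £38.54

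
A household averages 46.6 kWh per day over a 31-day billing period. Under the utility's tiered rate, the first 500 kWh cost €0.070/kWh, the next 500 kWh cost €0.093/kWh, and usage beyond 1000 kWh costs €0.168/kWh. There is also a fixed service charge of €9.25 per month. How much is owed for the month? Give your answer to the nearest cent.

Usage = 46.6 kWh/day × 31 days = 1444.6 kWh
First 500 kWh × €0.070 = €35.00
Next 500 kWh × €0.093 = €46.50
Remaining 444.6 kWh × €0.168 = €74.69
Energy charge = €156.19; + service €9.25 = €165.44

€165.44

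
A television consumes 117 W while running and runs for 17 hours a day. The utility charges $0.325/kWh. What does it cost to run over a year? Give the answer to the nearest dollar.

Energy = 117 W × 17 h/day × 365 days = 725,985 Wh = 726 kWh
Cost = 726 kWh × $0.325/kWh = $235.95 ≈ $236

$236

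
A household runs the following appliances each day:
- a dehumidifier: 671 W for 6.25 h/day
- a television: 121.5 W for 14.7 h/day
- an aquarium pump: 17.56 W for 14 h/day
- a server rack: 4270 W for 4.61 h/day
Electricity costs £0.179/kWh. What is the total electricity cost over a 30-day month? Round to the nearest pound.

dehumidifier: 671 W × 6.25 h × 30 d = 125,812 Wh = 125.8 kWh
television: 121.5 W × 14.7 h × 30 d = 53,582 Wh = 53.58 kWh
aquarium pump: 17.56 W × 14 h × 30 d = 7,375 Wh = 7.375 kWh
server rack: 4270 W × 4.61 h × 30 d = 590,541 Wh = 590.5 kWh
Total energy = 125.8 + 53.58 + 7.375 + 590.5 = 777.3 kWh
Cost = 777.3 kWh × £0.179 = £139.14 ≈ £139

£139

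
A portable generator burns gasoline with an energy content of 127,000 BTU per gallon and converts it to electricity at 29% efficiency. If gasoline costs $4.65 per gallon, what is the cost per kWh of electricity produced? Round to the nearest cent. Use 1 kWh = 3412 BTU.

Electrical output per gallon = 127,000 BTU × 0.29 / 3412 BTU/kWh = 10.79 kWh
Cost per kWh = $4.65 / 10.79 kWh = $0.431

$0.43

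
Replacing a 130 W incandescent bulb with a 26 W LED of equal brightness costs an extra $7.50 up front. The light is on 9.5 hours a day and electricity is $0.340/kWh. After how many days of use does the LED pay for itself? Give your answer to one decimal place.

Power saved = 130 − 26 = 104 W
Daily energy saved = 104 W × 9.5 h = 988 Wh = 0.988 kWh
Daily savings = 0.988 × $0.340 = $0.3359
Payback = $7.50 / $0.3359 per day = 22.33 days

22.3 days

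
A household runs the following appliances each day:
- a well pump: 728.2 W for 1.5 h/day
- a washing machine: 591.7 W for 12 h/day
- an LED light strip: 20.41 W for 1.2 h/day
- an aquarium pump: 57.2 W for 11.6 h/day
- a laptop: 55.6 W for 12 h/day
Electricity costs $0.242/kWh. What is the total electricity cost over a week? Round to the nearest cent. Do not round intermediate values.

$16.17

well pump: 728.2 W × 1.5 h × 7 d = 7,646 Wh = 7.646 kWh
washing machine: 591.7 W × 12 h × 7 d = 49,703 Wh = 49.7 kWh
LED light strip: 20.41 W × 1.2 h × 7 d = 171 Wh = 0.1714 kWh
aquarium pump: 57.2 W × 11.6 h × 7 d = 4,645 Wh = 4.645 kWh
laptop: 55.6 W × 12 h × 7 d = 4,670 Wh = 4.67 kWh
Total energy = 7.646 + 49.7 + 0.1714 + 4.645 + 4.67 = 66.84 kWh
Cost = 66.84 kWh × $0.242 = $16.17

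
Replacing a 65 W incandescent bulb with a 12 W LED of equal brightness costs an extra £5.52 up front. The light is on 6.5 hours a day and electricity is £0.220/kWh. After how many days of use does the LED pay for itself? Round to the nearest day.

Power saved = 65 − 12 = 53 W
Daily energy saved = 53 W × 6.5 h = 344.5 Wh = 0.3445 kWh
Daily savings = 0.3445 × £0.220 = £0.0758
Payback = £5.52 / £0.0758 per day = 72.83 days

73 days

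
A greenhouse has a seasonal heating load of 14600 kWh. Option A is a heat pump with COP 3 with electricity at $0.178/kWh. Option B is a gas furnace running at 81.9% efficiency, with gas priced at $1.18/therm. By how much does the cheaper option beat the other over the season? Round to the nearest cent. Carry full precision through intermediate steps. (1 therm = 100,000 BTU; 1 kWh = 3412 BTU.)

$148.54

Heat load = 14600 kWh × 3412 = 49,815,200 BTU
Gas: input = 49,815,200 / 0.819 = 60,824,420 BTU = 608.2 therm → 608.2 × $1.18 = $717.73
Heat pump: 49,815,200 BTU / 3412 = 14,600 kWh heat; / 3 = 4,867 kWh in → × $0.178 = $866.27
Difference = |$717.73 − $866.27| = $148.54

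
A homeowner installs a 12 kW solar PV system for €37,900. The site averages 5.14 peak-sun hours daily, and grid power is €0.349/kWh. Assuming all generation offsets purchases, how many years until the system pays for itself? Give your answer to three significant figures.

4.82 years

Daily generation = 12 kW × 5.14 h = 61.68 kWh
Annual generation = 61.68 × 365 = 22513 kWh
Annual savings = 22513 × €0.349 = €7,857.11
Payback = €37,900 / €7,857.11 = 4.82 years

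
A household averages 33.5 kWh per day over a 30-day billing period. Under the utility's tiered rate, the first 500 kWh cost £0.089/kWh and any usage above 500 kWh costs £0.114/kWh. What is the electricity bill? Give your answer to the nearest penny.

Usage = 33.5 kWh/day × 30 days = 1005 kWh
First 500 kWh × £0.089 = £44.50
Remaining 505 kWh × £0.114 = £57.57
Total = £102.07

£102.07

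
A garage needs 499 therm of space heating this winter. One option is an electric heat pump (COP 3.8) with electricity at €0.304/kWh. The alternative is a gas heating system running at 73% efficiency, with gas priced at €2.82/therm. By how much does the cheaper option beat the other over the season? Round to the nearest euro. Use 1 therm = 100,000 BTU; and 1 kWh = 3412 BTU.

Heat load = 499 therm × 100,000 = 49,900,000 BTU
Gas: input = 49,900,000 / 0.73 = 68,356,164 BTU = 683.6 therm → 683.6 × €2.82 = €1,927.64
Heat pump: 49,900,000 BTU / 3412 = 14,620 kWh heat; / 3.8 = 3,849 kWh in → × €0.304 = €1,169.99
Difference = |€1,927.64 − €1,169.99| = €757.66 ≈ €758

€758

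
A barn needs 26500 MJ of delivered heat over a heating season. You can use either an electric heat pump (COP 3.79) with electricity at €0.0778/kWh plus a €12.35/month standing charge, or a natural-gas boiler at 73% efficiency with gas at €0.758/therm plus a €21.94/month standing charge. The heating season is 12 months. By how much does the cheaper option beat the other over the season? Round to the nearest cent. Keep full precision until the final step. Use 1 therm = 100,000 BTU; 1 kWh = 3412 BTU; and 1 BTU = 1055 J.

Heat load = 26500 MJ = 26,500,000,000 J / 1055 = 25,118,483 BTU
Gas: input = 25,118,483 / 0.73 = 34,408,881 BTU = 344.1 therm → 344.1 × €0.758 = €260.82; + 12 × €21.94 standing = €524.10
Heat pump: 25,118,483 BTU / 3412 = 7,362 kWh heat; / 3.79 = 1,942 kWh in → × €0.0778 = €151.12; + 12 × €12.35 standing = €299.32
Difference = |€524.10 − €299.32| = €224.78

€224.78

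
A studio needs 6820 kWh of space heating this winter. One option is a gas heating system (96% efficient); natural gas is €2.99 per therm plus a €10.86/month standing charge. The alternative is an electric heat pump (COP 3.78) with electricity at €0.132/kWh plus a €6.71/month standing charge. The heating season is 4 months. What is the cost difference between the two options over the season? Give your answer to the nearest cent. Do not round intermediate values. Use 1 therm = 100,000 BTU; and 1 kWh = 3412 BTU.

Heat load = 6820 kWh × 3412 = 23,269,840 BTU
Gas: input = 23,269,840 / 0.960 = 24,239,417 BTU = 242.4 therm → 242.4 × €2.99 = €724.76; + 4 × €10.86 standing = €768.20
Heat pump: 23,269,840 BTU / 3412 = 6,820 kWh heat; / 3.78 = 1,804 kWh in → × €0.132 = €238.16; + 4 × €6.71 standing = €265.00
Difference = |€768.20 − €265.00| = €503.20

€503.20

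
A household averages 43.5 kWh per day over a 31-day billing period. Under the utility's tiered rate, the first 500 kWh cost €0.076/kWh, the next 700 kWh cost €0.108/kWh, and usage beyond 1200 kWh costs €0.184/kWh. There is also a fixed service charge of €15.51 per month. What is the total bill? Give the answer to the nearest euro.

€156

Usage = 43.5 kWh/day × 31 days = 1348.5 kWh
First 500 kWh × €0.076 = €38.00
Next 700 kWh × €0.108 = €75.60
Remaining 148.5 kWh × €0.184 = €27.32
Energy charge = €140.92; + service €15.51 = €156.43 ≈ €156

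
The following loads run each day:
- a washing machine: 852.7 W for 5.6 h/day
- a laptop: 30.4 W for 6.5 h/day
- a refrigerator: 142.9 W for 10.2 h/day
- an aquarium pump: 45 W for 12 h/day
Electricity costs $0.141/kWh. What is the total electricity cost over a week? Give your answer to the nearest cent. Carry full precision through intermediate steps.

$6.88

washing machine: 852.7 W × 5.6 h × 7 d = 33,426 Wh = 33.43 kWh
laptop: 30.4 W × 6.5 h × 7 d = 1,383 Wh = 1.383 kWh
refrigerator: 142.9 W × 10.2 h × 7 d = 10,203 Wh = 10.2 kWh
aquarium pump: 45 W × 12 h × 7 d = 3,780 Wh = 3.78 kWh
Total energy = 33.43 + 1.383 + 10.2 + 3.78 = 48.79 kWh
Cost = 48.79 kWh × $0.141 = $6.88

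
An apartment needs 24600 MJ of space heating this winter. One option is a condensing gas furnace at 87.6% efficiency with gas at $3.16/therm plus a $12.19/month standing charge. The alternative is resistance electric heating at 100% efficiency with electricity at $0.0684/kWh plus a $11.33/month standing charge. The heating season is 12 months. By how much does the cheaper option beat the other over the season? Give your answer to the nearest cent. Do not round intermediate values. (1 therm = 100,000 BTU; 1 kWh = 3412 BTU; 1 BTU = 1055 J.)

Heat load = 24600 MJ = 24,600,000,000 J / 1055 = 23,317,536 BTU
Gas: input = 23,317,536 / 0.876 = 26,618,191 BTU = 266.2 therm → 266.2 × $3.16 = $841.13; + 12 × $12.19 standing = $987.41
Electric: 23,317,536 BTU / 3412 = 6,834 kWh → × $0.0684 = $467.44; + 12 × $11.33 standing = $603.40
Difference = |$987.41 − $603.40| = $384.01

$384.01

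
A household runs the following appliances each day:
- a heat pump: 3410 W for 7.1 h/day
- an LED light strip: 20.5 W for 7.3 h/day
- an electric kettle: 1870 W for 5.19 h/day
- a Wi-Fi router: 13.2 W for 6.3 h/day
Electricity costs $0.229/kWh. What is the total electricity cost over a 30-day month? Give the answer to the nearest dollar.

heat pump: 3410 W × 7.1 h × 30 d = 726,330 Wh = 726.3 kWh
LED light strip: 20.5 W × 7.3 h × 30 d = 4,490 Wh = 4.489 kWh
electric kettle: 1870 W × 5.19 h × 30 d = 291,159 Wh = 291.2 kWh
Wi-Fi router: 13.2 W × 6.3 h × 30 d = 2,495 Wh = 2.495 kWh
Total energy = 726.3 + 4.489 + 291.2 + 2.495 = 1,024 kWh
Cost = 1,024 kWh × $0.229 = $234.60 ≈ $235

$235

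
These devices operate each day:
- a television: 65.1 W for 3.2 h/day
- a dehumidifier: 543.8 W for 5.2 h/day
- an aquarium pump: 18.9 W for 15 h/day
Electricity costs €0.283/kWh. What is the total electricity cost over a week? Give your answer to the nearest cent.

€6.58

television: 65.1 W × 3.2 h × 7 d = 1,458 Wh = 1.458 kWh
dehumidifier: 543.8 W × 5.2 h × 7 d = 19,794 Wh = 19.79 kWh
aquarium pump: 18.9 W × 15 h × 7 d = 1,984 Wh = 1.984 kWh
Total energy = 1.458 + 19.79 + 1.984 = 23.24 kWh
Cost = 23.24 kWh × €0.283 = €6.58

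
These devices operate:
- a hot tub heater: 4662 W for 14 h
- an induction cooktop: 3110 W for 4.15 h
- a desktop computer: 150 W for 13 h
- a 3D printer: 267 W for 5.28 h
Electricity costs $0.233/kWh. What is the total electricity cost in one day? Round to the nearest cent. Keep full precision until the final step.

$19.00

hot tub heater: 4662 W × 14 h = 65,268 Wh = 65.27 kWh
induction cooktop: 3110 W × 4.15 h = 12,907 Wh = 12.91 kWh
desktop computer: 150 W × 13 h = 1,950 Wh = 1.95 kWh
3D printer: 267 W × 5.28 h = 1,410 Wh = 1.41 kWh
Total energy = 65.27 + 12.91 + 1.95 + 1.41 = 81.53 kWh
Cost = 81.53 kWh × $0.233 = $19.00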